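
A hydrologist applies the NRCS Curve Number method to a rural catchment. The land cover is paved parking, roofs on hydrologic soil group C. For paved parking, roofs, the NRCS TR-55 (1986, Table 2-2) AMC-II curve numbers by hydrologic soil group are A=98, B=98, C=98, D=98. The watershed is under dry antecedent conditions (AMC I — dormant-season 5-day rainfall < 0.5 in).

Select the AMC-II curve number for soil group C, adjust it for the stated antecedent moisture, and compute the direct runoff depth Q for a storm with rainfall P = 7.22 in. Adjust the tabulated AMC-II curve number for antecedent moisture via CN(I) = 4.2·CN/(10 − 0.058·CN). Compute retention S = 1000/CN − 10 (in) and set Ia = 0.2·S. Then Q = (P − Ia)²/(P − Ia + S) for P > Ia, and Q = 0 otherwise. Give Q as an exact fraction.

NRCS table: paved parking, roofs, soil group C → CN(II) = 98
Dry (AMC I): CN(I) = 4.2·98/(10 − 0.058·98) = (2058/5)/(1079/250) = 102900/1079 ≈ 95.366
Max retention: S = 1000/(102900/1079) − 10 = 500/1029 in (≈ 0.486 in)
Ia = 0.2S: 0.2·0.486 = 0.097 in (exactly 100/1029)
Since P=7.220 > Ia=0.097: effective rainfall P−Ia = 366469/51450 in
Q = (366469/51450)²/((366469/51450) + 500/1029) = (134299527961/2647102500)/(391469/51450) = 134299527961/20141080050 in ≈ 6.668 in

Q = 134299527961/20141080050 in ≈ 6.668 in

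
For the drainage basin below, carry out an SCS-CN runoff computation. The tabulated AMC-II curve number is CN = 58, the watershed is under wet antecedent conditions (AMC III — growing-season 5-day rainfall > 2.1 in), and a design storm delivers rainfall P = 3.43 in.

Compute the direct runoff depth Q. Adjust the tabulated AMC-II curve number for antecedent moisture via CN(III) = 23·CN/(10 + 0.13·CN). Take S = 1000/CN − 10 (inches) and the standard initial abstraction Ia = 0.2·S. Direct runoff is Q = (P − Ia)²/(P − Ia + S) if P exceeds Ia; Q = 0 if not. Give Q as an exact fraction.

CN(III) from CN(II)=58: (23·58)/(10 + 0.13·58) = 66700/877 ≈ 76.055
Max retention: S = 1000/(66700/877) − 10 = 2100/667 in (≈ 3.148 in)
Ia = 0.2·(2100/667) = 420/667 in ≈ 0.630 in
P − Ia = 3.430 − 0.630 = 186781/66700 ≈ 2.800 in (> 0, runoff occurs)
Q: (186781/66700)² ÷ (396781/66700) = 4983877423/3780756100 in (≈ 1.318 in)

Q = 4983877423/3780756100 in ≈ 1.318 in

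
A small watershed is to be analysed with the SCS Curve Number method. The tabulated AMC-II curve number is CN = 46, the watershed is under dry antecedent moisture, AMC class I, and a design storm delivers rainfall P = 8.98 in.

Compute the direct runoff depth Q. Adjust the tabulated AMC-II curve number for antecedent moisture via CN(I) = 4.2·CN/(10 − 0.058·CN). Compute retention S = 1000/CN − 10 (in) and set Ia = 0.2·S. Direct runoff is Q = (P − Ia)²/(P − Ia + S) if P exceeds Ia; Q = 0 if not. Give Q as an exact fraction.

Adjust CN=46 to AMC I: 4.2·46/(10 − 0.058·46) → (966/5) ÷ (1833/250) = 16100/611 ≈ 26.350
S = 1000/(16100/611) − 10 = 4500/161 in ≈ 27.950 in
Initial abstraction Ia = S/5 = (4500/161)/5 = 900/161 ≈ 5.590 in
Excess rainfall: 8.980 − 5.590 = 3.390 in; P > Ia so Q > 0
Q = (27289/8050)²/((27289/8050) + 4500/161) = (744689521/64802500)/(252289/8050) = 744689521/2030926450 in ≈ 0.367 in

Q = 744689521/2030926450 in ≈ 0.367 in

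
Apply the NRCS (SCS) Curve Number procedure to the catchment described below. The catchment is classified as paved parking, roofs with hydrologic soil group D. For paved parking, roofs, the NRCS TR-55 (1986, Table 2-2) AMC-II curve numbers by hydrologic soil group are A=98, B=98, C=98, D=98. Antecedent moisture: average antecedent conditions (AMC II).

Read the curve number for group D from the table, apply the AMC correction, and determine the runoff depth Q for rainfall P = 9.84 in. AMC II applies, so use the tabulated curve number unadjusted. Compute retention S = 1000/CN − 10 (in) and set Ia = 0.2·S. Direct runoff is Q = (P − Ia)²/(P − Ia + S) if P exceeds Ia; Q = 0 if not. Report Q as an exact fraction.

NRCS table: paved parking, roofs, soil group D → CN(II) = 98
Average conditions: CN = 98 (no AMC adjustment).
Max retention: S = 1000/98 − 10 = 10/49 in (≈ 0.204 in)
Ia = 0.2·(10/49) = 2/49 in ≈ 0.041 in
Since P=9.840 > Ia=0.041: effective rainfall P−Ia = 12004/1225 in
Q: (12004/1225)² ÷ (12254/1225) = 72048008/7505575 in (≈ 9.599 in)

Q = 72048008/7505575 in ≈ 9.599 in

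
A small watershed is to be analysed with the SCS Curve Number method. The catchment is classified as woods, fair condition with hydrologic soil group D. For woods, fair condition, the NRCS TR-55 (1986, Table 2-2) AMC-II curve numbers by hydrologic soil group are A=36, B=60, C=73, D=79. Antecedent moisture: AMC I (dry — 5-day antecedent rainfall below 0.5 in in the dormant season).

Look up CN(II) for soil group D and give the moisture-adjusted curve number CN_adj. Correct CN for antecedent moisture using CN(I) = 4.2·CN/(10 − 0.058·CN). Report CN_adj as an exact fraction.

CN_adj = 7900/129 ≈ 61.240

NRCS table: woods, fair condition, soil group D → CN(II) = 79
CN(I) from CN(II)=79: (4.2·79)/(10 − 0.058·79) = 7900/129 ≈ 61.240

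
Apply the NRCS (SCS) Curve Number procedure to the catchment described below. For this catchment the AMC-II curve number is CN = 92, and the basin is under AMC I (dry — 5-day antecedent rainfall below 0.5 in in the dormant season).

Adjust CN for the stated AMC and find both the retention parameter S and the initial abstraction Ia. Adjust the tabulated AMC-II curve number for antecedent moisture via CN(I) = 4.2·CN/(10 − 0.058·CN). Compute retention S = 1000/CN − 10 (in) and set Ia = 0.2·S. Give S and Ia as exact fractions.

S = 1000/483 in ≈ 2.070 in; Ia = 200/483 in ≈ 0.414 in

Dry (AMC I): CN(I) = 4.2·92/(10 − 0.058·92) = (1932/5)/(583/125) = 48300/583 ≈ 82.847
S = 1000/(48300/583) − 10 = 1000/483 in ≈ 2.070 in
Ia = 0.2·(1000/483) = 200/483 in ≈ 0.414 in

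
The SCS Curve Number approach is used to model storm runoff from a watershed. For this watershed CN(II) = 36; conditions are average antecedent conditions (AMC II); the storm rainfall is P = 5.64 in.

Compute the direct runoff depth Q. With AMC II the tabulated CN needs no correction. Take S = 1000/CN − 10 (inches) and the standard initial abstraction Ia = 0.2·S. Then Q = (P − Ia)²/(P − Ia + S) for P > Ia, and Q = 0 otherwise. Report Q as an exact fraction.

Average conditions: CN = 36 (no AMC adjustment).
Retention S: 1000/CN − 10 with CN=36.000 → S = 160/9 ≈ 17.778 in
Initial abstraction Ia = S/5 = (160/9)/5 = 32/9 ≈ 3.556 in
P − Ia = 5.640 − 3.556 = 469/225 ≈ 2.084 in (> 0, runoff occurs)
Runoff Q = (P−Ia)²/(P−Ia+S) = (2.084)²/(2.084+17.778) = 219961/1005525 ≈ 0.219 in

Q = 219961/1005525 in ≈ 0.219 in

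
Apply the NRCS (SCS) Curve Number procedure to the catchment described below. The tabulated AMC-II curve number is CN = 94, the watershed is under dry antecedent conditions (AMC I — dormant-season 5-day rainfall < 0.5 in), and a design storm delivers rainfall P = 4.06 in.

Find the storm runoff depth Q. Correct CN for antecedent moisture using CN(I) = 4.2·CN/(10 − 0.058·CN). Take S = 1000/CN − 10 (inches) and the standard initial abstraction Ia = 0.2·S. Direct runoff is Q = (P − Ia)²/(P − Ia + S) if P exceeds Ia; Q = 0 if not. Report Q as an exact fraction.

Q = 3817633369/1427646150 in ≈ 2.674 in

Dry (AMC I): CN(I) = 4.2·94/(10 − 0.058·94) = (1974/5)/(1137/250) = 32900/379 ≈ 86.807
Max retention: S = 1000/(32900/379) − 10 = 500/329 in (≈ 1.520 in)
Ia = 0.2S: 0.2·1.520 = 0.304 in (exactly 100/329)
Excess rainfall: 4.060 − 0.304 = 3.756 in; P > Ia so Q > 0
Runoff Q = (P−Ia)²/(P−Ia+S) = (3.756)²/(3.756+1.520) = 3817633369/1427646150 ≈ 2.674 in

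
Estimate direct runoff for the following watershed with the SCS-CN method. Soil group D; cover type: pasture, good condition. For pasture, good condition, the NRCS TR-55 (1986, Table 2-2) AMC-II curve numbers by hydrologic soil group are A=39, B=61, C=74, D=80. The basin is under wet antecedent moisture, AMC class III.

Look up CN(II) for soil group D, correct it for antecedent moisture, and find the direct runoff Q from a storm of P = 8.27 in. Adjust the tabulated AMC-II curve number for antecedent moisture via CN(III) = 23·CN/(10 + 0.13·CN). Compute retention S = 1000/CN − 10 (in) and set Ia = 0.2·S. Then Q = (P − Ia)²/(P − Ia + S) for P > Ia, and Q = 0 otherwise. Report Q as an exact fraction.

Q = 343027441/48348300 in ≈ 7.095 in

NRCS table: pasture, good condition, soil group D → CN(II) = 80
CN(III) from CN(II)=80: (23·80)/(10 + 0.13·80) = 4600/51 ≈ 90.196
Max retention: S = 1000/(4600/51) − 10 = 25/23 in (≈ 1.087 in)
Ia = 0.2·(25/23) = 5/23 in ≈ 0.217 in
Since P=8.270 > Ia=0.217: effective rainfall P−Ia = 18521/2300 in
Q = (18521/2300)²/((18521/2300) + 25/23) = (343027441/5290000)/(21021/2300) = 343027441/48348300 in ≈ 7.095 in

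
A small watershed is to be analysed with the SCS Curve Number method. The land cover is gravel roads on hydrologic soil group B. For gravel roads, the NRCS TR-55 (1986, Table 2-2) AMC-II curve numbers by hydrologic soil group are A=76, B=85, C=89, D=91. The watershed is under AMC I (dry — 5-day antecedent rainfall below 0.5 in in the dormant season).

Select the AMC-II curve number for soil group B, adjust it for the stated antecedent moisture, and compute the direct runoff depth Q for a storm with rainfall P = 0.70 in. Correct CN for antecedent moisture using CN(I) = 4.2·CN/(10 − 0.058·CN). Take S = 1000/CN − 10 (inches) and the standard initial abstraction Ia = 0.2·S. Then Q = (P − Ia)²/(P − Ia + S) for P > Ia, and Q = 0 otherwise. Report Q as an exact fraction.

NRCS table: gravel roads, soil group B → CN(II) = 85
CN(I) from CN(II)=85: (4.2·85)/(10 − 0.058·85) = 11900/169 ≈ 70.414
Retention S: 1000/CN − 10 with CN=70.414 → S = 500/119 ≈ 4.202 in
Initial abstraction Ia = S/5 = (500/119)/5 = 100/119 ≈ 0.840 in
P = 0.700 ≤ Ia = 0.840 in: entire storm abstracted, Q = 0.

Q = 0 in ≈ 0.000 in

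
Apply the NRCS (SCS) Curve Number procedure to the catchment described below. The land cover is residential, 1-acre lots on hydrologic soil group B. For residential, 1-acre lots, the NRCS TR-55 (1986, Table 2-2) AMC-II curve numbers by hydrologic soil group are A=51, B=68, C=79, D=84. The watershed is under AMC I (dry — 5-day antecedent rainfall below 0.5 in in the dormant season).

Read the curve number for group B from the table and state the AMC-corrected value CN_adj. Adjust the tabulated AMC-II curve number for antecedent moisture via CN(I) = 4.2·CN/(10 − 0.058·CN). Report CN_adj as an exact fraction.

CN_adj = 35700/757 ≈ 47.160

NRCS table: residential, 1-acre lots, soil group B → CN(II) = 68
CN(I) from CN(II)=68: (4.2·68)/(10 − 0.058·68) = 35700/757 ≈ 47.160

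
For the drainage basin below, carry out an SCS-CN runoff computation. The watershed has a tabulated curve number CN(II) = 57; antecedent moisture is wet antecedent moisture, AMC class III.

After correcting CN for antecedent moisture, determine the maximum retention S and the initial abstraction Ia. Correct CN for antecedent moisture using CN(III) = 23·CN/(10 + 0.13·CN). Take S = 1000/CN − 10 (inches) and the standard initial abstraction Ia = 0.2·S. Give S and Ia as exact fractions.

S = 4300/1311 in ≈ 3.280 in; Ia = 860/1311 in ≈ 0.656 in

CN(III) from CN(II)=57: (23·57)/(10 + 0.13·57) = 131100/1741 ≈ 75.302
S = 1000/(131100/1741) − 10 = 4300/1311 in ≈ 3.280 in
Initial abstraction Ia = S/5 = (4300/1311)/5 = 860/1311 ≈ 0.656 in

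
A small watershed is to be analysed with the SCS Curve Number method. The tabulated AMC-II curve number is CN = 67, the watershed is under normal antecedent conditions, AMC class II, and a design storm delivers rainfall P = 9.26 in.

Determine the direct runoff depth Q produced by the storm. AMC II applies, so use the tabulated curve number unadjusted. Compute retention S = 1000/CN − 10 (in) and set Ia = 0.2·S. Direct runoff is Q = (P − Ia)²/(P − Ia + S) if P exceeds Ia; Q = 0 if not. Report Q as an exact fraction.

Average conditions: CN = 67 (no AMC adjustment).
Max retention: S = 1000/67 − 10 = 330/67 in (≈ 4.925 in)
Initial abstraction Ia = S/5 = (330/67)/5 = 66/67 ≈ 0.985 in
Since P=9.260 > Ia=0.985: effective rainfall P−Ia = 27721/3350 in
Q: (27721/3350)² ÷ (44221/3350) = 768453841/148140350 in (≈ 5.187 in)

Q = 768453841/148140350 in ≈ 5.187 in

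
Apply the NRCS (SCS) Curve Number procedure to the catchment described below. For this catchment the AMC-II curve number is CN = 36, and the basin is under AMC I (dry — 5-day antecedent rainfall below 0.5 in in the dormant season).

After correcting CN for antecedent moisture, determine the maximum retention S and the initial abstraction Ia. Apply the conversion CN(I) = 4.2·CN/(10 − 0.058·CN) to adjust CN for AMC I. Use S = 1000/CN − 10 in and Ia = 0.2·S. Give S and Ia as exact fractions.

S = 8000/189 in ≈ 42.328 in; Ia = 1600/189 in ≈ 8.466 in

CN(I) from CN(II)=36: (4.2·36)/(10 − 0.058·36) = 18900/989 ≈ 19.110
Retention S: 1000/CN − 10 with CN=19.110 → S = 8000/189 ≈ 42.328 in
Ia = 0.2S: 0.2·42.328 = 8.466 in (exactly 1600/189)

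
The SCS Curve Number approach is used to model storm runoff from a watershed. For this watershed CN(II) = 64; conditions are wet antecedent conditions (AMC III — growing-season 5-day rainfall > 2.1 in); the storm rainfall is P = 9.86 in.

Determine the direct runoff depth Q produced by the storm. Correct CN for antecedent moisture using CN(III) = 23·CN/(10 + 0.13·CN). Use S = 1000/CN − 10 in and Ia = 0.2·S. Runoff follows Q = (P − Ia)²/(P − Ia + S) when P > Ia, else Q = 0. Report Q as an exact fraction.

Q = 464531809/62509400 in ≈ 7.431 in

CN(III) from CN(II)=64: (23·64)/(10 + 0.13·64) = 18400/229 ≈ 80.349
Retention S: 1000/CN − 10 with CN=80.349 → S = 225/92 ≈ 2.446 in
Initial abstraction Ia = S/5 = (225/92)/5 = 45/92 ≈ 0.489 in
Excess rainfall: 9.860 − 0.489 = 9.371 in; P > Ia so Q > 0
Q: (21553/2300)² ÷ (13589/1150) = 464531809/62509400 in (≈ 7.431 in)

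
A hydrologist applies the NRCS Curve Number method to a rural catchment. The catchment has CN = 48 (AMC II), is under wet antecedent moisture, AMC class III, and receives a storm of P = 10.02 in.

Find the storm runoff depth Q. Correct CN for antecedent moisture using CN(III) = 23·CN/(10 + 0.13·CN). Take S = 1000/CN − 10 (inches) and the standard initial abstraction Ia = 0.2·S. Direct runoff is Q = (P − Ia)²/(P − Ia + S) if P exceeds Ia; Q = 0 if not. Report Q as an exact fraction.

Adjust CN=48 to AMC III: 23·48/(10 + 0.13·48) → 1104 ÷ (406/25) = 13800/203 ≈ 67.980
Retention S: 1000/CN − 10 with CN=67.980 → S = 325/69 ≈ 4.710 in
Initial abstraction Ia = S/5 = (325/69)/5 = 65/69 ≈ 0.942 in
Excess rainfall: 10.020 − 0.942 = 9.078 in; P > Ia so Q > 0
Q = (31319/3450)²/((31319/3450) + 325/69) = (980879761/11902500)/(47569/3450) = 980879761/164113050 in ≈ 5.977 in

Q = 980879761/164113050 in ≈ 5.977 in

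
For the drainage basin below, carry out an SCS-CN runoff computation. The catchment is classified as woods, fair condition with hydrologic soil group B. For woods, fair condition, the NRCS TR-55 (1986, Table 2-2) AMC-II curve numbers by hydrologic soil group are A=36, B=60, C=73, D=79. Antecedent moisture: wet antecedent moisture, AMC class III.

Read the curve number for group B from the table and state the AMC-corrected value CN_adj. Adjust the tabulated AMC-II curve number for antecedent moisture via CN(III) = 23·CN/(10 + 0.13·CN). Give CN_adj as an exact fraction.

NRCS table: woods, fair condition, soil group B → CN(II) = 60
CN(III) from CN(II)=60: (23·60)/(10 + 0.13·60) = 6900/89 ≈ 77.528

CN_adj = 6900/89 ≈ 77.528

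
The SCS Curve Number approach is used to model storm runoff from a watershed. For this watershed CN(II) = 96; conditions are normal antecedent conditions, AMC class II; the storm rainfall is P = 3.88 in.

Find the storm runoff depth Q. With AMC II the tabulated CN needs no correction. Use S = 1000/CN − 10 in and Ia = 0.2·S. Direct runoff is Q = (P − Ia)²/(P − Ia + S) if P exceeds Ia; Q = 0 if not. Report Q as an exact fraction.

Q = 1297321/379200 in ≈ 3.421 in

CN(II) = 96; AMC II needs no correction.
Max retention: S = 1000/96 − 10 = 5/12 in (≈ 0.417 in)
Initial abstraction Ia = S/5 = (5/12)/5 = 1/12 ≈ 0.083 in
Since P=3.880 > Ia=0.083: effective rainfall P−Ia = 1139/300 in
Q: (1139/300)² ÷ (316/75) = 1297321/379200 in (≈ 3.421 in)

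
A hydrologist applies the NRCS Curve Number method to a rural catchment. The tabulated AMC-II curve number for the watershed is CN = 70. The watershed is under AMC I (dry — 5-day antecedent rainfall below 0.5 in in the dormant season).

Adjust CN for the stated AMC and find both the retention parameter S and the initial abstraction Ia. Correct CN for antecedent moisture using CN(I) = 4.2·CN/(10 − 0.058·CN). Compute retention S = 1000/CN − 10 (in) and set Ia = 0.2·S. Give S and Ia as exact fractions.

Dry (AMC I): CN(I) = 4.2·70/(10 − 0.058·70) = 294/(297/50) = 4900/99 ≈ 49.495
Max retention: S = 1000/(4900/99) − 10 = 500/49 in (≈ 10.204 in)
Initial abstraction Ia = S/5 = (500/49)/5 = 100/49 ≈ 2.041 in

S = 500/49 in ≈ 10.204 in; Ia = 100/49 in ≈ 2.041 in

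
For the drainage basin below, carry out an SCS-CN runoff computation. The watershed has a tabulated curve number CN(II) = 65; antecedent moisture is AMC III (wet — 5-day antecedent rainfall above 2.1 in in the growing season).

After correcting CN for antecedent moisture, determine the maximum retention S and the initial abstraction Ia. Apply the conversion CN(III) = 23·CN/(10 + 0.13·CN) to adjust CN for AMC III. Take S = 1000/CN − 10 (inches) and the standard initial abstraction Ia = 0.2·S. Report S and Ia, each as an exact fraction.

S = 700/299 in ≈ 2.341 in; Ia = 140/299 in ≈ 0.468 in

Wet (AMC III): CN(III) = 23·65/(10 + 0.13·65) = 1495/(369/20) = 29900/369 ≈ 81.030
S = 1000/(29900/369) − 10 = 700/299 in ≈ 2.341 in
Initial abstraction Ia = S/5 = (700/299)/5 = 140/299 ≈ 0.468 in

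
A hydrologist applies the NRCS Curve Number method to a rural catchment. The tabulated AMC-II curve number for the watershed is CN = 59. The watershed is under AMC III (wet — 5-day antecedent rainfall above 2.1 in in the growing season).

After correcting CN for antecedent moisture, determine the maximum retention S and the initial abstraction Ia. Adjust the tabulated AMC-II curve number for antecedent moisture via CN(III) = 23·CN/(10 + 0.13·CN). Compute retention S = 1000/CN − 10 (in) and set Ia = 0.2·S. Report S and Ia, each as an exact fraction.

S = 4100/1357 in ≈ 3.021 in; Ia = 820/1357 in ≈ 0.604 in

Wet (AMC III): CN(III) = 23·59/(10 + 0.13·59) = 1357/(1767/100) = 135700/1767 ≈ 76.797
Max retention: S = 1000/(135700/1767) − 10 = 4100/1357 in (≈ 3.021 in)
Initial abstraction Ia = S/5 = (4100/1357)/5 = 820/1357 ≈ 0.604 in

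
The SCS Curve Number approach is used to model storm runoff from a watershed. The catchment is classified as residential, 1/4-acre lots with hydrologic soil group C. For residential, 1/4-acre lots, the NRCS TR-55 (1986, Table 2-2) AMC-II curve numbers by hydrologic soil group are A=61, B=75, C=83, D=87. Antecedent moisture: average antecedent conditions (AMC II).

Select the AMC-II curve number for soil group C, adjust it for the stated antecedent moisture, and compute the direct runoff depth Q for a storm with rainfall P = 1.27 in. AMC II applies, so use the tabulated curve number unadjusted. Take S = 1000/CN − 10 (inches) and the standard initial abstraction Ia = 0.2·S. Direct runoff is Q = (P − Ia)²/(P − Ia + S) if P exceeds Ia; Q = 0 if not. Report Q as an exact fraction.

NRCS table: residential, 1/4-acre lots, soil group C → CN(II) = 83
Average conditions: CN = 83 (no AMC adjustment).
Max retention: S = 1000/83 − 10 = 170/83 in (≈ 2.048 in)
Initial abstraction Ia = S/5 = (170/83)/5 = 34/83 ≈ 0.410 in
Excess rainfall: 1.270 − 0.410 = 0.860 in; P > Ia so Q > 0
Q: (7141/8300)² ÷ (24141/8300) = 50993881/200370300 in (≈ 0.254 in)

Q = 50993881/200370300 in ≈ 0.254 in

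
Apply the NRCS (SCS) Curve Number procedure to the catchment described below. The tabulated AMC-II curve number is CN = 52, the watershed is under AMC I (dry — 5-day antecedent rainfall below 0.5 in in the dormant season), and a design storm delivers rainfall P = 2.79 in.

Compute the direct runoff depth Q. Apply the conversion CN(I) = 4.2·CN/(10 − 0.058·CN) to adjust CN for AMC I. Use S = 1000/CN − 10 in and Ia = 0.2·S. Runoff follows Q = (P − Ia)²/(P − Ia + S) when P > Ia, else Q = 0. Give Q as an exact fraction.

Dry (AMC I): CN(I) = 4.2·52/(10 − 0.058·52) = (1092/5)/(873/125) = 9100/291 ≈ 31.271
Max retention: S = 1000/(9100/291) − 10 = 2000/91 in (≈ 21.978 in)
Ia = 0.2S: 0.2·21.978 = 4.396 in (exactly 400/91)
P = 2.790 ≤ Ia = 4.396 in: entire storm abstracted, Q = 0.

Q = 0 in ≈ 0.000 in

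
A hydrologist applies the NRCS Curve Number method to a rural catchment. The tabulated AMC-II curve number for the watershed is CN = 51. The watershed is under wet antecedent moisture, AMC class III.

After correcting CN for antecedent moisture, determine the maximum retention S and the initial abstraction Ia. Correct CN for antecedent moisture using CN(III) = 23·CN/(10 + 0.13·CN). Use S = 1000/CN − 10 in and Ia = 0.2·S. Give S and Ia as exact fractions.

S = 4900/1173 in ≈ 4.177 in; Ia = 980/1173 in ≈ 0.835 in

Wet (AMC III): CN(III) = 23·51/(10 + 0.13·51) = 1173/(1663/100) = 117300/1663 ≈ 70.535
Retention S: 1000/CN − 10 with CN=70.535 → S = 4900/1173 ≈ 4.177 in
Ia = 0.2S: 0.2·4.177 = 0.835 in (exactly 980/1173)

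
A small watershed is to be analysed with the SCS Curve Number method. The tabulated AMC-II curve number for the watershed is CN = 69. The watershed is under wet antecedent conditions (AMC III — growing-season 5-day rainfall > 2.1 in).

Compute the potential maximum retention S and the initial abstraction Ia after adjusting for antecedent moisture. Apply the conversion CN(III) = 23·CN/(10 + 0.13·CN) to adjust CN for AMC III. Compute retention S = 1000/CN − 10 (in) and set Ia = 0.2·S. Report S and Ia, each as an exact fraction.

Wet (AMC III): CN(III) = 23·69/(10 + 0.13·69) = 1587/(1897/100) = 158700/1897 ≈ 83.658
S = 1000/(158700/1897) − 10 = 3100/1587 in ≈ 1.953 in
Initial abstraction Ia = S/5 = (3100/1587)/5 = 620/1587 ≈ 0.391 in

S = 3100/1587 in ≈ 1.953 in; Ia = 620/1587 in ≈ 0.391 in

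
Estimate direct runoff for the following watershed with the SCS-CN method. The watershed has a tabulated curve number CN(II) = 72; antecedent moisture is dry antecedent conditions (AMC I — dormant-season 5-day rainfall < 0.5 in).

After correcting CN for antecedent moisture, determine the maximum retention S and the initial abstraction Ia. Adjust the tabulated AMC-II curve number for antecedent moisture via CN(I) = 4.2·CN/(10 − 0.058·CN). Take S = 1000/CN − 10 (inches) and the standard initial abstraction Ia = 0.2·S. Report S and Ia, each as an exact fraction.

S = 250/27 in ≈ 9.259 in; Ia = 50/27 in ≈ 1.852 in

Dry (AMC I): CN(I) = 4.2·72/(10 − 0.058·72) = (1512/5)/(728/125) = 675/13 ≈ 51.923
Max retention: S = 1000/(675/13) − 10 = 250/27 in (≈ 9.259 in)
Ia = 0.2S: 0.2·9.259 = 1.852 in (exactly 50/27)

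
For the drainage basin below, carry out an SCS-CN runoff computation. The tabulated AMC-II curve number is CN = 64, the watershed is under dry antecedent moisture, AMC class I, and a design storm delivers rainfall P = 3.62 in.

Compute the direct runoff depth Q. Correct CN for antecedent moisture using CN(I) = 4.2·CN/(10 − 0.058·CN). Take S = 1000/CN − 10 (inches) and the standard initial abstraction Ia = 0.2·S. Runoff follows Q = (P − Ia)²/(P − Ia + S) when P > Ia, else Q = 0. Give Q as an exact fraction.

Adjust CN=64 to AMC I: 4.2·64/(10 − 0.058·64) → (1344/5) ÷ (786/125) = 5600/131 ≈ 42.748
Max retention: S = 1000/(5600/131) − 10 = 375/28 in (≈ 13.393 in)
Ia = 0.2·(375/28) = 75/28 in ≈ 2.679 in
Excess rainfall: 3.620 − 2.679 = 0.941 in; P > Ia so Q > 0
Q = (659/700)²/((659/700) + 375/28) = (434281/490000)/(5017/350) = 434281/7023800 in ≈ 0.062 in

Q = 434281/7023800 in ≈ 0.062 in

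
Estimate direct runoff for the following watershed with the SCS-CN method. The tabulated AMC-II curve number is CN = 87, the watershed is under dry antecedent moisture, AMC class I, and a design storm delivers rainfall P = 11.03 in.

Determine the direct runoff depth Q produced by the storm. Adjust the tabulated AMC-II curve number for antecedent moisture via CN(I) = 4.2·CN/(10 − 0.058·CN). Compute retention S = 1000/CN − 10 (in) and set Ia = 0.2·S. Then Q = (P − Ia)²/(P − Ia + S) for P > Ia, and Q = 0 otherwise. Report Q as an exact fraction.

Adjust CN=87 to AMC I: 4.2·87/(10 − 0.058·87) → (1827/5) ÷ (2477/500) = 182700/2477 ≈ 73.759
Max retention: S = 1000/(182700/2477) − 10 = 6500/1827 in (≈ 3.558 in)
Ia = 0.2·(6500/1827) = 1300/1827 in ≈ 0.712 in
P − Ia = 11.030 − 0.712 = 1885181/182700 ≈ 10.318 in (> 0, runoff occurs)
Q = (1885181/182700)²/((1885181/182700) + 6500/1827) = (3553907402761/33379290000)/(2535181/182700) = 3553907402761/463177568700 in ≈ 7.673 in

Q = 3553907402761/463177568700 in ≈ 7.673 in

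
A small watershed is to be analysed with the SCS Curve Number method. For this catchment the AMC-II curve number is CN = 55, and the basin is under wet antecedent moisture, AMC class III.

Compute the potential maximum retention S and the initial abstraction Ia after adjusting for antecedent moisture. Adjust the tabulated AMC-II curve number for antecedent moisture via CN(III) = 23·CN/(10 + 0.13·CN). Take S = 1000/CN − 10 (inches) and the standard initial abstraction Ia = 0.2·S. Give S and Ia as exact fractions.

Wet (AMC III): CN(III) = 23·55/(10 + 0.13·55) = 1265/(343/20) = 25300/343 ≈ 73.761
S = 1000/(25300/343) − 10 = 900/253 in ≈ 3.557 in
Ia = 0.2S: 0.2·3.557 = 0.711 in (exactly 180/253)

S = 900/253 in ≈ 3.557 in; Ia = 180/253 in ≈ 0.711 in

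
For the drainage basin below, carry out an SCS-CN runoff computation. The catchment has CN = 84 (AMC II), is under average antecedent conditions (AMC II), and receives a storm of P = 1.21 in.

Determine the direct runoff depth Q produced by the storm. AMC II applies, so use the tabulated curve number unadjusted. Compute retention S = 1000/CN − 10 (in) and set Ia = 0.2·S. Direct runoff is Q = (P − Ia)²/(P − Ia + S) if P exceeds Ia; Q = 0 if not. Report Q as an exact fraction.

CN(II) = 84; AMC II needs no correction.
S = 1000/84 − 10 = 40/21 in ≈ 1.905 in
Ia = 0.2·(40/21) = 8/21 in ≈ 0.381 in
Excess rainfall: 1.210 − 0.381 = 0.829 in; P > Ia so Q > 0
Q = (1741/2100)²/((1741/2100) + 40/21) = (3031081/4410000)/(5741/2100) = 3031081/12056100 in ≈ 0.251 in

Q = 3031081/12056100 in ≈ 0.251 in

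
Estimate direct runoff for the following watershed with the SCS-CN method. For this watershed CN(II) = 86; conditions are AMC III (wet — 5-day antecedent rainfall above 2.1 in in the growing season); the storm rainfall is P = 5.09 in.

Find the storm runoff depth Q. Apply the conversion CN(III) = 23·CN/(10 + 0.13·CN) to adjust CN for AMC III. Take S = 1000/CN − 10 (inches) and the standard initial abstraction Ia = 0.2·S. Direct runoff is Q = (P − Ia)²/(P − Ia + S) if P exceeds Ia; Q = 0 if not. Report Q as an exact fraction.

Wet (AMC III): CN(III) = 23·86/(10 + 0.13·86) = 1978/(1059/50) = 98900/1059 ≈ 93.390
S = 1000/(98900/1059) − 10 = 700/989 in ≈ 0.708 in
Ia = 0.2S: 0.2·0.708 = 0.142 in (exactly 140/989)
Since P=5.090 > Ia=0.142: effective rainfall P−Ia = 489401/98900 in
Runoff Q = (P−Ia)²/(P−Ia+S) = (4.948)²/(4.948+0.708) = 239513338801/55324758900 ≈ 4.329 in

Q = 239513338801/55324758900 in ≈ 4.329 in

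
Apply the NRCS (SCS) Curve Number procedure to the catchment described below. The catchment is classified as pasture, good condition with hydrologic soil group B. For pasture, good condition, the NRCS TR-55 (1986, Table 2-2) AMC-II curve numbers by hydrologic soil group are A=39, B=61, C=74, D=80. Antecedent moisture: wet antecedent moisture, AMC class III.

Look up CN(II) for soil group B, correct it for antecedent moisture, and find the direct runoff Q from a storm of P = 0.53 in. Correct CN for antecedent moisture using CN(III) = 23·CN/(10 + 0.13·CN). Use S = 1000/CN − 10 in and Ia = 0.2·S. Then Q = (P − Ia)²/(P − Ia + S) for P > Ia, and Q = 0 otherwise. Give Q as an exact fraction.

NRCS table: pasture, good condition, soil group B → CN(II) = 61
CN(III) from CN(II)=61: (23·61)/(10 + 0.13·61) = 140300/1793 ≈ 78.249
Retention S: 1000/CN − 10 with CN=78.249 → S = 3900/1403 ≈ 2.780 in
Ia = 0.2·(3900/1403) = 780/1403 in ≈ 0.556 in
P = 0.530 ≤ Ia = 0.556 in: entire storm abstracted, Q = 0.

Q = 0 in ≈ 0.000 in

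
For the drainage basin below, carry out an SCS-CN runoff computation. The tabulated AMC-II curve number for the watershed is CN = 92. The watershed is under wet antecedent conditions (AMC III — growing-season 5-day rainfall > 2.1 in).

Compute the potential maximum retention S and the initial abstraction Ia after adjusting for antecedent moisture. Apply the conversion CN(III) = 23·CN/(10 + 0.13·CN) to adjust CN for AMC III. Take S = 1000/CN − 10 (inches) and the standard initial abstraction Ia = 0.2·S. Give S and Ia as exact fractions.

CN(III) from CN(II)=92: (23·92)/(10 + 0.13·92) = 52900/549 ≈ 96.357
Max retention: S = 1000/(52900/549) − 10 = 200/529 in (≈ 0.378 in)
Ia = 0.2S: 0.2·0.378 = 0.076 in (exactly 40/529)

S = 200/529 in ≈ 0.378 in; Ia = 40/529 in ≈ 0.076 in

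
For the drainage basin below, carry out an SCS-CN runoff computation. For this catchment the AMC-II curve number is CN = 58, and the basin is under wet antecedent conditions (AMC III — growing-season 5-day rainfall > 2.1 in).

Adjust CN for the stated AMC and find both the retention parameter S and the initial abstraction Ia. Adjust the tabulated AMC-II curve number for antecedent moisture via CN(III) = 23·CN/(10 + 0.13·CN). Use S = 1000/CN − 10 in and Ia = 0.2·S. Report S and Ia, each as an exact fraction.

S = 2100/667 in ≈ 3.148 in; Ia = 420/667 in ≈ 0.630 in

Adjust CN=58 to AMC III: 23·58/(10 + 0.13·58) → 1334 ÷ (877/50) = 66700/877 ≈ 76.055
Retention S: 1000/CN − 10 with CN=76.055 → S = 2100/667 ≈ 3.148 in
Initial abstraction Ia = S/5 = (2100/667)/5 = 420/667 ≈ 0.630 in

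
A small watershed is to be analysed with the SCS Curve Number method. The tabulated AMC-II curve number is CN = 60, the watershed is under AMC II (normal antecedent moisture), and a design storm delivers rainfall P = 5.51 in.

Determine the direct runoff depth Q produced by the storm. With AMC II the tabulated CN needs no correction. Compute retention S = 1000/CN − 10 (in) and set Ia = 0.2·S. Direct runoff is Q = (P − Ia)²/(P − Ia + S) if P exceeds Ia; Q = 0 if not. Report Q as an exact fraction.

AMC II — tabulated CN = 60 applies directly.
Max retention: S = 1000/60 − 10 = 20/3 in (≈ 6.667 in)
Ia = 0.2S: 0.2·6.667 = 1.333 in (exactly 4/3)
Excess rainfall: 5.510 − 1.333 = 4.177 in; P > Ia so Q > 0
Q: (1253/300)² ÷ (3253/300) = 1570009/975900 in (≈ 1.609 in)

Q = 1570009/975900 in ≈ 1.609 in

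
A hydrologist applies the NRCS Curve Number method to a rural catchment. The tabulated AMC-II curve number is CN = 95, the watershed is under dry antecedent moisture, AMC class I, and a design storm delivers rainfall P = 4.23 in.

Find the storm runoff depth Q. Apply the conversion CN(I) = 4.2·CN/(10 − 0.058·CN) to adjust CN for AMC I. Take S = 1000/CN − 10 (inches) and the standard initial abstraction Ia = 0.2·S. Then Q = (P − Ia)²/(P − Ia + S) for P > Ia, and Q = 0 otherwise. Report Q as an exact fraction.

Q = 25210135729/8330202300 in ≈ 3.026 in

CN(I) from CN(II)=95: (4.2·95)/(10 − 0.058·95) = 39900/449 ≈ 88.864
Max retention: S = 1000/(39900/449) − 10 = 500/399 in (≈ 1.253 in)
Ia = 0.2·(500/399) = 100/399 in ≈ 0.251 in
P − Ia = 4.230 − 0.251 = 158777/39900 ≈ 3.979 in (> 0, runoff occurs)
Runoff Q = (P−Ia)²/(P−Ia+S) = (3.979)²/(3.979+1.253) = 25210135729/8330202300 ≈ 3.026 in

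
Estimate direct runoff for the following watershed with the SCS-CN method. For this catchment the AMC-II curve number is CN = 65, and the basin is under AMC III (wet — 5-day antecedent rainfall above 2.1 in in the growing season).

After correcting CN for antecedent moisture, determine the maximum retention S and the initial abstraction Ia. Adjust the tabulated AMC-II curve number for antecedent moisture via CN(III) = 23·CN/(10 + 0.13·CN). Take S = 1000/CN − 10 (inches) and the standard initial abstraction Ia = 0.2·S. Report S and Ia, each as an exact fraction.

CN(III) from CN(II)=65: (23·65)/(10 + 0.13·65) = 29900/369 ≈ 81.030
Retention S: 1000/CN − 10 with CN=81.030 → S = 700/299 ≈ 2.341 in
Initial abstraction Ia = S/5 = (700/299)/5 = 140/299 ≈ 0.468 in

S = 700/299 in ≈ 2.341 in; Ia = 140/299 in ≈ 0.468 in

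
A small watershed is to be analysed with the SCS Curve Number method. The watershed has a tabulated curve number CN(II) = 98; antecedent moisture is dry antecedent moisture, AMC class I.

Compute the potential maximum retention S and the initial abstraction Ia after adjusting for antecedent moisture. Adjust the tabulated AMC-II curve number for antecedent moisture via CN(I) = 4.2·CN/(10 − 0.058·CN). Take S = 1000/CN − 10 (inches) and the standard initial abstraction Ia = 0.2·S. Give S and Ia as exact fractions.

S = 500/1029 in ≈ 0.486 in; Ia = 100/1029 in ≈ 0.097 in

CN(I) from CN(II)=98: (4.2·98)/(10 − 0.058·98) = 102900/1079 ≈ 95.366
S = 1000/(102900/1079) − 10 = 500/1029 in ≈ 0.486 in
Ia = 0.2·(500/1029) = 100/1029 in ≈ 0.097 in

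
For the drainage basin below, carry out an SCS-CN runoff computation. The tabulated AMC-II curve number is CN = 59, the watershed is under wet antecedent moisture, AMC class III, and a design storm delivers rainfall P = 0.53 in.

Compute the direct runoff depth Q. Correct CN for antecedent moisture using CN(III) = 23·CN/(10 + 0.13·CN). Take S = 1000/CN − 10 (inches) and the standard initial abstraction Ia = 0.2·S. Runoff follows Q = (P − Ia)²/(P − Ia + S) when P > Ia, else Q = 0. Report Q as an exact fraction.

Q = 0 in ≈ 0.000 in

CN(III) from CN(II)=59: (23·59)/(10 + 0.13·59) = 135700/1767 ≈ 76.797
S = 1000/(135700/1767) − 10 = 4100/1357 in ≈ 3.021 in
Ia = 0.2S: 0.2·3.021 = 0.604 in (exactly 820/1357)
P = 0.530 ≤ Ia = 0.604 in: entire storm abstracted, Q = 0.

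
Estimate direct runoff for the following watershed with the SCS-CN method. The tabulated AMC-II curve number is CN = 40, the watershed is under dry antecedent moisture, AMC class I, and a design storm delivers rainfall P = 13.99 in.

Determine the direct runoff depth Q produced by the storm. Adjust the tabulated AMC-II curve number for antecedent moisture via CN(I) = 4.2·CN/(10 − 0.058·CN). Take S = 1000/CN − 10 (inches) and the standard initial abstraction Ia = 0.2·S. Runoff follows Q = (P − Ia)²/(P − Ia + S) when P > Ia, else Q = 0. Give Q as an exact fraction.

Adjust CN=40 to AMC I: 4.2·40/(10 − 0.058·40) → 168 ÷ (192/25) = 175/8 ≈ 21.875
Max retention: S = 1000/(175/8) − 10 = 250/7 in (≈ 35.714 in)
Ia = 0.2·(250/7) = 50/7 in ≈ 7.143 in
P − Ia = 13.990 − 7.143 = 4793/700 ≈ 6.847 in (> 0, runoff occurs)
Q: (4793/700)² ÷ (29793/700) = 22972849/20855100 in (≈ 1.102 in)

Q = 22972849/20855100 in ≈ 1.102 in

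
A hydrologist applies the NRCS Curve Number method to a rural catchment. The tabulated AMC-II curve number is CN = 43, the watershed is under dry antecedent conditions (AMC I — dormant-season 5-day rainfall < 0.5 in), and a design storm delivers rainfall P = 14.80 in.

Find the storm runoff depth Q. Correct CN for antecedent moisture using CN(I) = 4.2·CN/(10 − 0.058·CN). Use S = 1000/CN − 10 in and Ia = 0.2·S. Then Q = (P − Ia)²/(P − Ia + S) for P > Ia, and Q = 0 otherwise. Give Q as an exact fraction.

Adjust CN=43 to AMC I: 4.2·43/(10 − 0.058·43) → (903/5) ÷ (3753/500) = 30100/1251 ≈ 24.061
Retention S: 1000/CN − 10 with CN=24.061 → S = 9500/301 ≈ 31.561 in
Ia = 0.2S: 0.2·31.561 = 6.312 in (exactly 1900/301)
Excess rainfall: 14.800 − 6.312 = 8.488 in; P > Ia so Q > 0
Q: (12774/1505)² ÷ (60274/1505) = 81587538/45356185 in (≈ 1.799 in)

Q = 81587538/45356185 in ≈ 1.799 in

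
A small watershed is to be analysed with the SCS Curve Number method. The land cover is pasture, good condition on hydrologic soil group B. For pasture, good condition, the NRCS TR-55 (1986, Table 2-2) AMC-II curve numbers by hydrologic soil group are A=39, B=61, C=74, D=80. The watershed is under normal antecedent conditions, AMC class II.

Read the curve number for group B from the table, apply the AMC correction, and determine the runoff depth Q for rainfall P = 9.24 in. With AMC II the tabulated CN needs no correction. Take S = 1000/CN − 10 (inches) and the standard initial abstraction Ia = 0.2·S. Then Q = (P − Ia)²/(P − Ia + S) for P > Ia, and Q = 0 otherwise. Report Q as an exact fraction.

NRCS table: pasture, good condition, soil group B → CN(II) = 61
Average conditions: CN = 61 (no AMC adjustment).
S = 1000/61 − 10 = 390/61 in ≈ 6.393 in
Initial abstraction Ia = S/5 = (390/61)/5 = 78/61 ≈ 1.279 in
Since P=9.240 > Ia=1.279: effective rainfall P−Ia = 12141/1525 in
Q: (12141/1525)² ÷ (21891/1525) = 49134627/11127925 in (≈ 4.415 in)

Q = 49134627/11127925 in ≈ 4.415 in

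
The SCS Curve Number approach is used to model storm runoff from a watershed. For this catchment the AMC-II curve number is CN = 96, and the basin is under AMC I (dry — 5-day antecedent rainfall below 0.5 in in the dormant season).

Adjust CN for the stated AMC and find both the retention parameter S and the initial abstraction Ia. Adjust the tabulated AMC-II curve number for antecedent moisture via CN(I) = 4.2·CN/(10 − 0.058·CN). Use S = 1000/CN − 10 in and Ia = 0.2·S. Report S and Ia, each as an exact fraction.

S = 125/126 in ≈ 0.992 in; Ia = 25/126 in ≈ 0.198 in

Dry (AMC I): CN(I) = 4.2·96/(10 − 0.058·96) = (2016/5)/(554/125) = 25200/277 ≈ 90.975
Retention S: 1000/CN − 10 with CN=90.975 → S = 125/126 ≈ 0.992 in
Ia = 0.2S: 0.2·0.992 = 0.198 in (exactly 25/126)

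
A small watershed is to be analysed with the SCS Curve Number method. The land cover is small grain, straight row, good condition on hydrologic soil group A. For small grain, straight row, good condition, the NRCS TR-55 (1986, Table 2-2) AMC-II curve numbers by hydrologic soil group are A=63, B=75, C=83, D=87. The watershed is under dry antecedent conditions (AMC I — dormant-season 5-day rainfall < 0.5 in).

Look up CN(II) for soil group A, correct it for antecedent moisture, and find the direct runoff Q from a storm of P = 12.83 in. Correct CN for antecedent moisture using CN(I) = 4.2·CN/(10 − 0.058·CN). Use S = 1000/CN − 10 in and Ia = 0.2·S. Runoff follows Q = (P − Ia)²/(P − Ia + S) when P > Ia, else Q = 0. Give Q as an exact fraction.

Q = 1762014653281/420371210700 in ≈ 4.192 in

NRCS table: small grain, straight row, good condition, soil group A → CN(II) = 63
CN(I) from CN(II)=63: (4.2·63)/(10 − 0.058·63) = 132300/3173 ≈ 41.696
S = 1000/(132300/3173) − 10 = 18500/1323 in ≈ 13.983 in
Ia = 0.2·(18500/1323) = 3700/1323 in ≈ 2.797 in
P − Ia = 12.830 − 2.797 = 1327409/132300 ≈ 10.033 in (> 0, runoff occurs)
Q = (1327409/132300)²/((1327409/132300) + 18500/1323) = (1762014653281/17503290000)/(3177409/132300) = 1762014653281/420371210700 in ≈ 4.192 in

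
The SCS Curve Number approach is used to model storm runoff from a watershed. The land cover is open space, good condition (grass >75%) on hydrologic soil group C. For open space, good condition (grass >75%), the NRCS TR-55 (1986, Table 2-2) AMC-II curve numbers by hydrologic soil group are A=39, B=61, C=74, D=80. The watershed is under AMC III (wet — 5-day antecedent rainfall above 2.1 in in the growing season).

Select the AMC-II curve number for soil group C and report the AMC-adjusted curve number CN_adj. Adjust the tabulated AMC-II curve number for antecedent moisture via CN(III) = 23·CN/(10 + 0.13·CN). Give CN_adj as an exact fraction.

NRCS table: open space, good condition (grass >75%), soil group C → CN(II) = 74
CN(III) from CN(II)=74: (23·74)/(10 + 0.13·74) = 85100/981 ≈ 86.748

CN_adj = 85100/981 ≈ 86.748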